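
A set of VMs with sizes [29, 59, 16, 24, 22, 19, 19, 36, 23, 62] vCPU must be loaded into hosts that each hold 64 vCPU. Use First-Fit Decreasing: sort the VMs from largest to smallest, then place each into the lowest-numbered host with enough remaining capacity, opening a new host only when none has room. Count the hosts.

6 hosts

Sorted descending: 62, 59, 36, 29, 24, 23, 22, 19, 19, 16.
Put 62 vCPU in host 1; 2 vCPU remain.
Put 59 vCPU in host 2; 5 vCPU remain.
Put 36 vCPU in host 3; 28 vCPU remain.
Put 29 vCPU in host 4; 35 vCPU remain.
Put 24 vCPU in host 3; 4 vCPU remain.
Put 23 vCPU in host 4; 12 vCPU remain.
Put 22 vCPU in host 5; 42 vCPU remain.
Put 19 vCPU in host 5; 23 vCPU remain.
Put 19 vCPU in host 5; 4 vCPU remain.
Put 16 vCPU in host 6; 48 vCPU remain.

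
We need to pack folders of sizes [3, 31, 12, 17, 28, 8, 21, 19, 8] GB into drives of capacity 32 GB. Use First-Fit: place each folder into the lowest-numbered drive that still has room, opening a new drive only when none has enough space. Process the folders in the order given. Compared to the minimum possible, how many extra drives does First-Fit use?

0

First-Fit: [3,12,17] [31] [28] [8,21] [19,8] → 5 drives.
Total size 147 GB; any packing needs at least ⌈147/32⌉ = 5 drives.
So 5 is already optimal.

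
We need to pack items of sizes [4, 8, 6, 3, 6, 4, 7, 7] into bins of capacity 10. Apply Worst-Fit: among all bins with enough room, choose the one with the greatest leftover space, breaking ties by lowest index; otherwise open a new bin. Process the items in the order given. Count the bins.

bin 1: place 4, 6 left
bin 2: place 8, 2 left
bin 1: place 6, 0 left
bin 3: place 3, 7 left
bin 3: place 6, 1 left
bin 4: place 4, 6 left
bin 5: place 7, 3 left
bin 6: place 7, 3 left

6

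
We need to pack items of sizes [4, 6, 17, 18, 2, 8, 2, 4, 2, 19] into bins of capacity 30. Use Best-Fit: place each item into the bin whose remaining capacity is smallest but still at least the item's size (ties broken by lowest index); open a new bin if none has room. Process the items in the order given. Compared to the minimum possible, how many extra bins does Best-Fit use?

0

Best-Fit: [4,6,17,2] [18,8,2,2] [4,19] → 3 bins.
Total size 82; any packing needs at least ⌈82/30⌉ = 3 bins.
So 3 is already optimal.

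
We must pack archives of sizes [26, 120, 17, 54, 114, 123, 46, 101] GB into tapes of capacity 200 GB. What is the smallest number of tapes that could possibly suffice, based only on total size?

Total size = 26 + 120 + 17 + 54 + 114 + 123 + 46 + 101 = 601 GB.
⌈601 / 200⌉ = 4.

4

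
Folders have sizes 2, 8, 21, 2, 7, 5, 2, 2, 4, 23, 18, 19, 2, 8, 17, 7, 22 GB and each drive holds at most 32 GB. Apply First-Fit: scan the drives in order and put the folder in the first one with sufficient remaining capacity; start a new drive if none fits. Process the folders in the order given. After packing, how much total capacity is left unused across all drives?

55

Put 2 GB in drive 1; 30 GB remain.
Put 8 GB in drive 1; 22 GB remain.
Put 21 GB in drive 1; 1 GB remain.
Put 2 GB in drive 2; 30 GB remain.
Put 7 GB in drive 2; 23 GB remain.
Put 5 GB in drive 2; 18 GB remain.
Put 2 GB in drive 2; 16 GB remain.
Put 2 GB in drive 2; 14 GB remain.
Put 4 GB in drive 2; 10 GB remain.
Put 23 GB in drive 3; 9 GB remain.
Put 18 GB in drive 4; 14 GB remain.
Put 19 GB in drive 5; 13 GB remain.
Put 2 GB in drive 2; 8 GB remain.
Put 8 GB in drive 2; 0 GB remain.
Put 17 GB in drive 6; 15 GB remain.
Put 7 GB in drive 3; 2 GB remain.
Put 22 GB in drive 7; 10 GB remain.
7 drives × 32 GB = 224 GB; used 169 GB; unused 55 GB.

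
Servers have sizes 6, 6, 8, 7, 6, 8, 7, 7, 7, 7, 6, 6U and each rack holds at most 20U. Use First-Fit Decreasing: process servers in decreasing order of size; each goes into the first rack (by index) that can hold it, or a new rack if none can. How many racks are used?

Sorted descending: 8, 8, 7, 7, 7, 7, 7, 6, 6, 6, 6, 6.
Put 8U in rack 1; 12U remain.
Put 8U in rack 1; 4U remain.
Put 7U in rack 2; 13U remain.
Put 7U in rack 2; 6U remain.
Put 7U in rack 3; 13U remain.
Put 7U in rack 3; 6U remain.
Put 7U in rack 4; 13U remain.
Put 6U in rack 2; 0U remain.
Put 6U in rack 3; 0U remain.
Put 6U in rack 4; 7U remain.
Put 6U in rack 4; 1U remain.
Put 6U in rack 5; 14U remain.

5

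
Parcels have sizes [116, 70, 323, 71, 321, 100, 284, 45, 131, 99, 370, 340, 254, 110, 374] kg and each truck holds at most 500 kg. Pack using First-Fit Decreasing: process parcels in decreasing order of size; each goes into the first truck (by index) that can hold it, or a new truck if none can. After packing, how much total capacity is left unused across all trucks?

Sorted descending: 374, 370, 340, 323, 321, 284, 254, 131, 116, 110, 100, 99, 71, 70, 45.
374 kg → truck 1 (remaining 126 kg)
370 kg → truck 2 (remaining 130 kg)
340 kg → truck 3 (remaining 160 kg)
323 kg → truck 4 (remaining 177 kg)
321 kg → truck 5 (remaining 179 kg)
284 kg → truck 6 (remaining 216 kg)
254 kg → truck 7 (remaining 246 kg)
131 kg → truck 3 (remaining 29 kg)
116 kg → truck 1 (remaining 10 kg)
110 kg → truck 2 (remaining 20 kg)
100 kg → truck 4 (remaining 77 kg)
99 kg → truck 5 (remaining 80 kg)
71 kg → truck 4 (remaining 6 kg)
70 kg → truck 5 (remaining 10 kg)
45 kg → truck 6 (remaining 171 kg)
7 trucks × 500 kg = 3500 kg; used 3008 kg; unused 492 kg.

492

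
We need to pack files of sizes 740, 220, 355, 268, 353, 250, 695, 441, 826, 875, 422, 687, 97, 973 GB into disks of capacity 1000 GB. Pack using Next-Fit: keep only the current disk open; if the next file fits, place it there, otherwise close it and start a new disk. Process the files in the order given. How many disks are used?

740 GB → disk 1 (remaining 260 GB)
220 GB → disk 1 (remaining 40 GB)
355 GB → disk 2 (remaining 645 GB)
268 GB → disk 2 (remaining 377 GB)
353 GB → disk 2 (remaining 24 GB)
250 GB → disk 3 (remaining 750 GB)
695 GB → disk 3 (remaining 55 GB)
441 GB → disk 4 (remaining 559 GB)
826 GB → disk 5 (remaining 174 GB)
875 GB → disk 6 (remaining 125 GB)
422 GB → disk 7 (remaining 578 GB)
687 GB → disk 8 (remaining 313 GB)
97 GB → disk 8 (remaining 216 GB)
973 GB → disk 9 (remaining 27 GB)
Final disks: [740,220] [355,268,353] [250,695] [441] [826] [875] [422] [687,97] [973].

9 disks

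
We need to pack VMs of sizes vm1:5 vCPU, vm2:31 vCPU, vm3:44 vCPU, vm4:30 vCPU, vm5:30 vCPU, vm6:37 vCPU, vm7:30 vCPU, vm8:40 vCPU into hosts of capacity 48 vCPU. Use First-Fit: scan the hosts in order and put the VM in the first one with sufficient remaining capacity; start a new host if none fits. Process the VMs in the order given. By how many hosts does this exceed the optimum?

First-Fit: [5,31] [44] [30] [30] [37] [30] [40] → 7 hosts.
7 VMs exceed 24 vCPU (half the capacity), and no two of those can share a host, so at least 7 hosts are needed.
So 7 is already optimal.

0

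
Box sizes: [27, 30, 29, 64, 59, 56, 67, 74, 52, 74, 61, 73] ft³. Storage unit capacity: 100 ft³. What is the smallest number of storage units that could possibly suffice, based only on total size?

Total size = 27 + 30 + 29 + 64 + 59 + 56 + 67 + 74 + 52 + 74 + 61 + 73 = 666 ft³.
⌈666 / 100⌉ = 7.

7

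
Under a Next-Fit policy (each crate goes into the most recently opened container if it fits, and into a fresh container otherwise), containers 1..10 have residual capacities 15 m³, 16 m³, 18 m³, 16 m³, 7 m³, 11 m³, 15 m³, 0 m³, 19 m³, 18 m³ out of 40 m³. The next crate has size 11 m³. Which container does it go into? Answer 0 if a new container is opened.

10

Next-Fit only looks at container 10, which has 18 m³ free.
11 m³ fits there.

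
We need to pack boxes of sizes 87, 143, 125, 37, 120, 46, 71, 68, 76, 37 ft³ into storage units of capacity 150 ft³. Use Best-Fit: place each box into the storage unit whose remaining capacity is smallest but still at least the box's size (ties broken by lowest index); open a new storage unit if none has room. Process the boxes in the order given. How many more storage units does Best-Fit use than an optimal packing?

Best-Fit: [87,37] [143] [125] [120] [46,71] [68,76] [37] → 7 storage units.
Total size 810 ft³; any packing needs at least ⌈810/150⌉ = 6 storage units.
An optimal packing achieves that bound: [143] [125] [120] [87,46] [76,71] [68,37,37] → 6 storage units.
Excess: 7 − 6 = 1.

1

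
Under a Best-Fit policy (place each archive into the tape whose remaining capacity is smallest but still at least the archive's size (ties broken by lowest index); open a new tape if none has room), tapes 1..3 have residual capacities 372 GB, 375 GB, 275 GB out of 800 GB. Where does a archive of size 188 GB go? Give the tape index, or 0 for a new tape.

3

Tapes with room: tape 1 (372 GB), tape 2 (375 GB), tape 3 (275 GB).
Tightest fit is tape 3 with 275 GB free.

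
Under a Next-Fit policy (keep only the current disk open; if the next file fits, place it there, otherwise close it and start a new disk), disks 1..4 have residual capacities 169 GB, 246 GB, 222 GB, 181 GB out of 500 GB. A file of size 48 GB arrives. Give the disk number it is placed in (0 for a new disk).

4

Next-Fit only looks at disk 4, which has 181 GB free.
48 GB fits there.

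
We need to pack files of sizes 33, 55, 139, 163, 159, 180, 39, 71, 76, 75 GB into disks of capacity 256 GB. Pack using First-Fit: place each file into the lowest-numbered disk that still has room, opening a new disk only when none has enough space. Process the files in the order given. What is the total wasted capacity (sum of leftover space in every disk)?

290

Put 33 GB in disk 1; 223 GB remain.
Put 55 GB in disk 1; 168 GB remain.
Put 139 GB in disk 1; 29 GB remain.
Put 163 GB in disk 2; 93 GB remain.
Put 159 GB in disk 3; 97 GB remain.
Put 180 GB in disk 4; 76 GB remain.
Put 39 GB in disk 2; 54 GB remain.
Put 71 GB in disk 3; 26 GB remain.
Put 76 GB in disk 4; 0 GB remain.
Put 75 GB in disk 5; 181 GB remain.
5 disks × 256 GB = 1280 GB; used 990 GB; unused 290 GB.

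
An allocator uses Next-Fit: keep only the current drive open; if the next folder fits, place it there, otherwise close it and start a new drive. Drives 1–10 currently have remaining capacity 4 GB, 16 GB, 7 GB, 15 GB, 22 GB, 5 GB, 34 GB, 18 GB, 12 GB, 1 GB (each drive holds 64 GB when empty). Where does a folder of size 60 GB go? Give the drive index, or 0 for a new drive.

Next-Fit only looks at drive 10, which has 1 GB free.
60 GB does not fit, so a new drive is opened.

0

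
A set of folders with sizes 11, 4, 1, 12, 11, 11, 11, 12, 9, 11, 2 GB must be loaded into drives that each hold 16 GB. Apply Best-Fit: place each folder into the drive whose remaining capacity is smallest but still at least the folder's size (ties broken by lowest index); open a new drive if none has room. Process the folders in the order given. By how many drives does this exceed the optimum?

Best-Fit: [11,4,1] [12,2] [11] [11] [11] [12] [9] [11] → 8 drives.
8 folders exceed 8 GB (half the capacity), and no two of those can share a drive, so at least 8 drives are needed.
So 8 is already optimal.

0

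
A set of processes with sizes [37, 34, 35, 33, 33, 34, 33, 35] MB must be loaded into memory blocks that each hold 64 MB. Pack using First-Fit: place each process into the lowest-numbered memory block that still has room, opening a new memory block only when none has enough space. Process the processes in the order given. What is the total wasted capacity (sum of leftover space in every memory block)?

Put 37 MB in memory block 1; 27 MB remain.
Put 34 MB in memory block 2; 30 MB remain.
Put 35 MB in memory block 3; 29 MB remain.
Put 33 MB in memory block 4; 31 MB remain.
Put 33 MB in memory block 5; 31 MB remain.
Put 34 MB in memory block 6; 30 MB remain.
Put 33 MB in memory block 7; 31 MB remain.
Put 35 MB in memory block 8; 29 MB remain.
8 memory blocks × 64 MB = 512 MB; used 274 MB; unused 238 MB.

238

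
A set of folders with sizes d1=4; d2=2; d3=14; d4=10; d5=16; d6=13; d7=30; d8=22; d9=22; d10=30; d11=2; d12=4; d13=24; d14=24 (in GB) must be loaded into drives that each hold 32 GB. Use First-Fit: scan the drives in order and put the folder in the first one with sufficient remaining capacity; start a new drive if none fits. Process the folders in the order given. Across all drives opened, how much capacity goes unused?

drive 1: place d1 (4 GB), 28 GB left
drive 1: place d2 (2 GB), 26 GB left
drive 1: place d3 (14 GB), 12 GB left
drive 1: place d4 (10 GB), 2 GB left
drive 2: place d5 (16 GB), 16 GB left
drive 2: place d6 (13 GB), 3 GB left
drive 3: place d7 (30 GB), 2 GB left
drive 4: place d8 (22 GB), 10 GB left
drive 5: place d9 (22 GB), 10 GB left
drive 6: place d10 (30 GB), 2 GB left
drive 1: place d11 (2 GB), 0 GB left
drive 4: place d12 (4 GB), 6 GB left
drive 7: place d13 (24 GB), 8 GB left
drive 8: place d14 (24 GB), 8 GB left
8 drives × 32 GB = 256 GB; used 217 GB; unused 39 GB.

39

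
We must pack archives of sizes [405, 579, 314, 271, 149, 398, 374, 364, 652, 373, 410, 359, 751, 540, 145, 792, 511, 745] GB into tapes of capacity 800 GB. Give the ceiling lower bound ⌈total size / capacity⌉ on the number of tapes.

Total size = 405 + 579 + 314 + 271 + 149 + 398 + 374 + 364 + 652 + 373 + 410 + 359 + 751 + 540 + 145 + 792 + 511 + 745 = 8132 GB.
⌈8132 / 800⌉ = 11.

11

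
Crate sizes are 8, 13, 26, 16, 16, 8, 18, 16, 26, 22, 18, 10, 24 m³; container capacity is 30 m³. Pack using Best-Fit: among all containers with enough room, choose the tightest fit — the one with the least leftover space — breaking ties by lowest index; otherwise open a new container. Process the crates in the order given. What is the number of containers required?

container 1: place 8 m³, 22 m³ left
container 1: place 13 m³, 9 m³ left
container 2: place 26 m³, 4 m³ left
container 3: place 16 m³, 14 m³ left
container 4: place 16 m³, 14 m³ left
container 1: place 8 m³, 1 m³ left
container 5: place 18 m³, 12 m³ left
container 6: place 16 m³, 14 m³ left
container 7: place 26 m³, 4 m³ left
container 8: place 22 m³, 8 m³ left
container 9: place 18 m³, 12 m³ left
container 5: place 10 m³, 2 m³ left
container 10: place 24 m³, 6 m³ left

10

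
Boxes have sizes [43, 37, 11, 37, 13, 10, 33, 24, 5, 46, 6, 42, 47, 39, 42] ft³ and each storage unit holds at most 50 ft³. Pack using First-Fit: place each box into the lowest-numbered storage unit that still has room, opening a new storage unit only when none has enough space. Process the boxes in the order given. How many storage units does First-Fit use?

10 storage units

storage unit 1: place 43 ft³, 7 ft³ left
storage unit 2: place 37 ft³, 13 ft³ left
storage unit 2: place 11 ft³, 2 ft³ left
storage unit 3: place 37 ft³, 13 ft³ left
storage unit 3: place 13 ft³, 0 ft³ left
storage unit 4: place 10 ft³, 40 ft³ left
storage unit 4: place 33 ft³, 7 ft³ left
storage unit 5: place 24 ft³, 26 ft³ left
storage unit 1: place 5 ft³, 2 ft³ left
storage unit 6: place 46 ft³, 4 ft³ left
storage unit 4: place 6 ft³, 1 ft³ left
storage unit 7: place 42 ft³, 8 ft³ left
storage unit 8: place 47 ft³, 3 ft³ left
storage unit 9: place 39 ft³, 11 ft³ left
storage unit 10: place 42 ft³, 8 ft³ left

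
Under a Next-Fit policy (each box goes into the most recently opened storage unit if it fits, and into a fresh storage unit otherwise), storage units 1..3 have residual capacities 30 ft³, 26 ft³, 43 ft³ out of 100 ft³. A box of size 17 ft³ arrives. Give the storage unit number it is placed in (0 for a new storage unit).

3

Next-Fit only looks at storage unit 3, which has 43 ft³ free.
17 ft³ fits there.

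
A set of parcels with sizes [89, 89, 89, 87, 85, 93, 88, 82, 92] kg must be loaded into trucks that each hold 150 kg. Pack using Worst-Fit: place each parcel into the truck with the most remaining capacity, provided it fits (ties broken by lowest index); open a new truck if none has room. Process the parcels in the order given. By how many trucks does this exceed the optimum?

0

Worst-Fit: [89] [89] [89] [87] [85] [93] [88] [82] [92] → 9 trucks.
9 parcels exceed 75 kg (half the capacity), and no two of those can share a truck, so at least 9 trucks are needed.
So 9 is already optimal.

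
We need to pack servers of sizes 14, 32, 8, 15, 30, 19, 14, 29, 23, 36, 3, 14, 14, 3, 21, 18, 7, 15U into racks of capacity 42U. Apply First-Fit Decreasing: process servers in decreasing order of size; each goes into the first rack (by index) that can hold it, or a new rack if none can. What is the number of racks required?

Sorted descending: 36, 32, 30, 29, 23, 21, 19, 18, 15, 15, 14, 14, 14, 14, 8, 7, 3, 3.
36U → rack 1 (remaining 6U)
32U → rack 2 (remaining 10U)
30U → rack 3 (remaining 12U)
29U → rack 4 (remaining 13U)
23U → rack 5 (remaining 19U)
21U → rack 6 (remaining 21U)
19U → rack 5 (remaining 0U)
18U → rack 6 (remaining 3U)
15U → rack 7 (remaining 27U)
15U → rack 7 (remaining 12U)
14U → rack 8 (remaining 28U)
14U → rack 8 (remaining 14U)
14U → rack 8 (remaining 0U)
14U → rack 9 (remaining 28U)
8U → rack 2 (remaining 2U)
7U → rack 3 (remaining 5U)
3U → rack 1 (remaining 3U)
3U → rack 1 (remaining 0U)

9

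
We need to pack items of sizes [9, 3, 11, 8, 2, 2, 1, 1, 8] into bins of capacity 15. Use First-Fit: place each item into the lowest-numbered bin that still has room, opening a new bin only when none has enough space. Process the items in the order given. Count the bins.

Put 9 in bin 1; 6 remain.
Put 3 in bin 1; 3 remain.
Put 11 in bin 2; 4 remain.
Put 8 in bin 3; 7 remain.
Put 2 in bin 1; 1 remain.
Put 2 in bin 2; 2 remain.
Put 1 in bin 1; 0 remain.
Put 1 in bin 2; 1 remain.
Put 8 in bin 4; 7 remain.
Final bins: [9,3,2,1] [11,2,1] [8] [8].

4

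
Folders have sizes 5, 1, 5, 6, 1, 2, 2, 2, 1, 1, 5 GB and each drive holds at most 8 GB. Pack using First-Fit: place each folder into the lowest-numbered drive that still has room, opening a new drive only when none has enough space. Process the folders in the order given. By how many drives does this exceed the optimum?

0

First-Fit: [5,1,1,1] [5,2,1] [6,2] [2,5] → 4 drives.
Total size 31 GB; any packing needs at least ⌈31/8⌉ = 4 drives.
So 4 is already optimal.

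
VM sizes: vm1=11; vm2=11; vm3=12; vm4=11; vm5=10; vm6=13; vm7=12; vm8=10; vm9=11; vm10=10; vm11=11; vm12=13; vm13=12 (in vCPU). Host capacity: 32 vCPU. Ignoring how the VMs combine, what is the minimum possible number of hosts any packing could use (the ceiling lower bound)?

Total size = 11 + 11 + 12 + 11 + 10 + 13 + 12 + 10 + 11 + 10 + 11 + 13 + 12 = 147 vCPU.
⌈147 / 32⌉ = 5.

5 hosts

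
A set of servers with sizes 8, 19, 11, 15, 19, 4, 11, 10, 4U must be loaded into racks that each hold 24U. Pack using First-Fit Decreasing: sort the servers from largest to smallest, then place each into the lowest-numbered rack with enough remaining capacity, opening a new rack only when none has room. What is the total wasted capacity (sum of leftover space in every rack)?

19

Sorted descending: 19, 19, 15, 11, 11, 10, 8, 4, 4.
rack 1: place 19U, 5U left
rack 2: place 19U, 5U left
rack 3: place 15U, 9U left
rack 4: place 11U, 13U left
rack 4: place 11U, 2U left
rack 5: place 10U, 14U left
rack 3: place 8U, 1U left
rack 1: place 4U, 1U left
rack 2: place 4U, 1U left
5 racks × 24U = 120U; used 101U; unused 19U.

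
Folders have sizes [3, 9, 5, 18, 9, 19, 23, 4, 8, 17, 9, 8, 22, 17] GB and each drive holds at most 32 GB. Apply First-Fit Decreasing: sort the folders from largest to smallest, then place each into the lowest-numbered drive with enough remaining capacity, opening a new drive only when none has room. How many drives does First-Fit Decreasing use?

Sorted descending: 23, 22, 19, 18, 17, 17, 9, 9, 9, 8, 8, 5, 4, 3.
drive 1: place 23 GB, 9 GB left
drive 2: place 22 GB, 10 GB left
drive 3: place 19 GB, 13 GB left
drive 4: place 18 GB, 14 GB left
drive 5: place 17 GB, 15 GB left
drive 6: place 17 GB, 15 GB left
drive 1: place 9 GB, 0 GB left
drive 2: place 9 GB, 1 GB left
drive 3: place 9 GB, 4 GB left
drive 4: place 8 GB, 6 GB left
drive 5: place 8 GB, 7 GB left
drive 4: place 5 GB, 1 GB left
drive 3: place 4 GB, 0 GB left
drive 5: place 3 GB, 4 GB left

6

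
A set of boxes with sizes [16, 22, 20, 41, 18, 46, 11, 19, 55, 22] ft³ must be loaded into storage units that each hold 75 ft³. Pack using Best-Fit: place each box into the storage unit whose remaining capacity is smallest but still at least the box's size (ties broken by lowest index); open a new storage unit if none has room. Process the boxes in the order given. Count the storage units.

5

storage unit 1: place 16 ft³, 59 ft³ left
storage unit 1: place 22 ft³, 37 ft³ left
storage unit 1: place 20 ft³, 17 ft³ left
storage unit 2: place 41 ft³, 34 ft³ left
storage unit 2: place 18 ft³, 16 ft³ left
storage unit 3: place 46 ft³, 29 ft³ left
storage unit 2: place 11 ft³, 5 ft³ left
storage unit 3: place 19 ft³, 10 ft³ left
storage unit 4: place 55 ft³, 20 ft³ left
storage unit 5: place 22 ft³, 53 ft³ left
Final storage units: [16,22,20] [41,18,11] [46,19] [55] [22].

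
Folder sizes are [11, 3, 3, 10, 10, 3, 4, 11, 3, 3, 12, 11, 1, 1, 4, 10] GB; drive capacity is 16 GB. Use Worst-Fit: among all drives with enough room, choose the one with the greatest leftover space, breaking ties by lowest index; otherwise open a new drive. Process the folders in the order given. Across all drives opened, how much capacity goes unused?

Put 11 GB in drive 1; 5 GB remain.
Put 3 GB in drive 1; 2 GB remain.
Put 3 GB in drive 2; 13 GB remain.
Put 10 GB in drive 2; 3 GB remain.
Put 10 GB in drive 3; 6 GB remain.
Put 3 GB in drive 3; 3 GB remain.
Put 4 GB in drive 4; 12 GB remain.
Put 11 GB in drive 4; 1 GB remain.
Put 3 GB in drive 2; 0 GB remain.
Put 3 GB in drive 3; 0 GB remain.
Put 12 GB in drive 5; 4 GB remain.
Put 11 GB in drive 6; 5 GB remain.
Put 1 GB in drive 6; 4 GB remain.
Put 1 GB in drive 5; 3 GB remain.
Put 4 GB in drive 6; 0 GB remain.
Put 10 GB in drive 7; 6 GB remain.
7 drives × 16 GB = 112 GB; used 100 GB; unused 12 GB.

12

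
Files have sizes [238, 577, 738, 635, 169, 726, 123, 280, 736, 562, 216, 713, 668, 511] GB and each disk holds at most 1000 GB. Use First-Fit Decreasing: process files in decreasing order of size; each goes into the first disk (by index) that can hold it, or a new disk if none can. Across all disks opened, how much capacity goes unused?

2108

Sorted descending: 738, 736, 726, 713, 668, 635, 577, 562, 511, 280, 238, 216, 169, 123.
disk 1: place 738 GB, 262 GB left
disk 2: place 736 GB, 264 GB left
disk 3: place 726 GB, 274 GB left
disk 4: place 713 GB, 287 GB left
disk 5: place 668 GB, 332 GB left
disk 6: place 635 GB, 365 GB left
disk 7: place 577 GB, 423 GB left
disk 8: place 562 GB, 438 GB left
disk 9: place 511 GB, 489 GB left
disk 4: place 280 GB, 7 GB left
disk 1: place 238 GB, 24 GB left
disk 2: place 216 GB, 48 GB left
disk 3: place 169 GB, 105 GB left
disk 5: place 123 GB, 209 GB left
9 disks × 1000 GB = 9000 GB; used 6892 GB; unused 2108 GB.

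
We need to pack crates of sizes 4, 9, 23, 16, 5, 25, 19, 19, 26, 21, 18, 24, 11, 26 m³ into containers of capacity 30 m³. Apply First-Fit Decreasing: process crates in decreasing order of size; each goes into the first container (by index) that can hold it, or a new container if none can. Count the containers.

Sorted descending: 26, 26, 25, 24, 23, 21, 19, 19, 18, 16, 11, 9, 5, 4.
26 m³ → container 1 (remaining 4 m³)
26 m³ → container 2 (remaining 4 m³)
25 m³ → container 3 (remaining 5 m³)
24 m³ → container 4 (remaining 6 m³)
23 m³ → container 5 (remaining 7 m³)
21 m³ → container 6 (remaining 9 m³)
19 m³ → container 7 (remaining 11 m³)
19 m³ → container 8 (remaining 11 m³)
18 m³ → container 9 (remaining 12 m³)
16 m³ → container 10 (remaining 14 m³)
11 m³ → container 7 (remaining 0 m³)
9 m³ → container 6 (remaining 0 m³)
5 m³ → container 3 (remaining 0 m³)
4 m³ → container 1 (remaining 0 m³)
Final containers: [26,4] [26] [25,5] [24] [23] [21,9] [19,11] [19] [18] [16].

10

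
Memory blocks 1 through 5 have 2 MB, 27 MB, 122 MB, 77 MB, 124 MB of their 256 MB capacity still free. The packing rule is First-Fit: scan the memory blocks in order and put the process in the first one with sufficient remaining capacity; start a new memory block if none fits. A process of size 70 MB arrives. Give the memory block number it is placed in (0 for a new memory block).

Memory blocks with room: memory block 3 (122 MB), memory block 4 (77 MB), memory block 5 (124 MB).
The first with room is memory block 3.

3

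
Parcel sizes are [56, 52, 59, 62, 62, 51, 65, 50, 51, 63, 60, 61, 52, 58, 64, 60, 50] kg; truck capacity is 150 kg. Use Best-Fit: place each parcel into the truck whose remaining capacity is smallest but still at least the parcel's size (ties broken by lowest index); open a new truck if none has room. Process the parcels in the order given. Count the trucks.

9 trucks

Put 56 kg in truck 1; 94 kg remain.
Put 52 kg in truck 1; 42 kg remain.
Put 59 kg in truck 2; 91 kg remain.
Put 62 kg in truck 2; 29 kg remain.
Put 62 kg in truck 3; 88 kg remain.
Put 51 kg in truck 3; 37 kg remain.
Put 65 kg in truck 4; 85 kg remain.
Put 50 kg in truck 4; 35 kg remain.
Put 51 kg in truck 5; 99 kg remain.
Put 63 kg in truck 5; 36 kg remain.
Put 60 kg in truck 6; 90 kg remain.
Put 61 kg in truck 6; 29 kg remain.
Put 52 kg in truck 7; 98 kg remain.
Put 58 kg in truck 7; 40 kg remain.
Put 64 kg in truck 8; 86 kg remain.
Put 60 kg in truck 8; 26 kg remain.
Put 50 kg in truck 9; 100 kg remain.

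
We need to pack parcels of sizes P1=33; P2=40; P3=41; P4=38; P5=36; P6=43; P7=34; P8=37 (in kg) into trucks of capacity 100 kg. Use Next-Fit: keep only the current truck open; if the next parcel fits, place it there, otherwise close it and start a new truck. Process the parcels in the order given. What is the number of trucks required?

Put P1 (33 kg) in truck 1; 67 kg remain.
Put P2 (40 kg) in truck 1; 27 kg remain.
Put P3 (41 kg) in truck 2; 59 kg remain.
Put P4 (38 kg) in truck 2; 21 kg remain.
Put P5 (36 kg) in truck 3; 64 kg remain.
Put P6 (43 kg) in truck 3; 21 kg remain.
Put P7 (34 kg) in truck 4; 66 kg remain.
Put P8 (37 kg) in truck 4; 29 kg remain.

4 trucks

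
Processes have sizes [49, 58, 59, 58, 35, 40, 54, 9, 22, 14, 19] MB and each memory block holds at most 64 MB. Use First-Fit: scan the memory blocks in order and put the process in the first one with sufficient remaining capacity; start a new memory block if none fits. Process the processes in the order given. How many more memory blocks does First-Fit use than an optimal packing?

1

First-Fit: [49,9] [58] [59] [58] [35,22] [40,14] [54] [19] → 8 memory blocks.
Total size 417 MB; any packing needs at least ⌈417/64⌉ = 7 memory blocks.
An optimal packing achieves that bound: [59] [58] [58] [54,9] [49,14] [40,22] [35,19] → 7 memory blocks.
Excess: 8 − 7 = 1.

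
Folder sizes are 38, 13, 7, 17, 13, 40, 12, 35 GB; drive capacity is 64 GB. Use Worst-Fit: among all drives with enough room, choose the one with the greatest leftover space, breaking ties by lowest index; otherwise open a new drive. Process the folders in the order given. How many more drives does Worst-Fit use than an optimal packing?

Worst-Fit: [38,13,7] [17,13,12] [40] [35] → 4 drives.
Total size 175 GB; any packing needs at least ⌈175/64⌉ = 3 drives.
An optimal packing achieves that bound: [40,17,7] [38,13,13] [35,12] → 3 drives.
Excess: 4 − 3 = 1.

1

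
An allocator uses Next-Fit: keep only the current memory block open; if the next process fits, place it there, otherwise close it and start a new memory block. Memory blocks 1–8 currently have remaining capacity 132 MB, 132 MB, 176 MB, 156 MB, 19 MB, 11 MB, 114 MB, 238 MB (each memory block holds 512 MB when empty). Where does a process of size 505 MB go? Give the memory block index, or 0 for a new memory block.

0

Next-Fit only looks at memory block 8, which has 238 MB free.
505 MB does not fit, so a new memory block is opened.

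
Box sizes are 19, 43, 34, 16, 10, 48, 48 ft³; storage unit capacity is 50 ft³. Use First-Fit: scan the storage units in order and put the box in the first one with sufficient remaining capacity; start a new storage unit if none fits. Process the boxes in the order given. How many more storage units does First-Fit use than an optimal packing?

0

First-Fit: [19,16,10] [43] [34] [48] [48] → 5 storage units.
Total size 218 ft³; any packing needs at least ⌈218/50⌉ = 5 storage units.
So 5 is already optimal.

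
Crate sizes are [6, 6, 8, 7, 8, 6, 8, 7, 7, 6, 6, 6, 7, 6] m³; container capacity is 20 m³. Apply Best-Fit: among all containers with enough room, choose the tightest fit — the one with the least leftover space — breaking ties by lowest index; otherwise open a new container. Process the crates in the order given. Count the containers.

5 containers

6 m³ → container 1 (remaining 14 m³)
6 m³ → container 1 (remaining 8 m³)
8 m³ → container 1 (remaining 0 m³)
7 m³ → container 2 (remaining 13 m³)
8 m³ → container 2 (remaining 5 m³)
6 m³ → container 3 (remaining 14 m³)
8 m³ → container 3 (remaining 6 m³)
7 m³ → container 4 (remaining 13 m³)
7 m³ → container 4 (remaining 6 m³)
6 m³ → container 3 (remaining 0 m³)
6 m³ → container 4 (remaining 0 m³)
6 m³ → container 5 (remaining 14 m³)
7 m³ → container 5 (remaining 7 m³)
6 m³ → container 5 (remaining 1 m³)
Final containers: [6,6,8] [7,8] [6,8,6] [7,7,6] [6,7,6].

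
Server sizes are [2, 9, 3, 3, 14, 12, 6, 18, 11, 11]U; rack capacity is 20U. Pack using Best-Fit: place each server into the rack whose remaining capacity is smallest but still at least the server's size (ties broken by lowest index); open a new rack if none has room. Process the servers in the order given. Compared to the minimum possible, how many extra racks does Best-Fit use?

Best-Fit: [2,9,3,3] [14,6] [12] [18] [11] [11] → 6 racks.
Total size 89U; any packing needs at least ⌈89/20⌉ = 5 racks.
An optimal packing achieves that bound: [18,2] [14,6] [12,3,3] [11,9] [11] → 5 racks.
Excess: 6 − 5 = 1.

1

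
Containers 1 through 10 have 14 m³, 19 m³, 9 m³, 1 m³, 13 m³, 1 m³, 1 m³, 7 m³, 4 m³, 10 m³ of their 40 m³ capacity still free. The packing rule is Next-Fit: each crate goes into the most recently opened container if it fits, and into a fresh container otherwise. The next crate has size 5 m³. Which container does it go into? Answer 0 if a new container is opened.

Next-Fit only looks at container 10, which has 10 m³ free.
5 m³ fits there.

10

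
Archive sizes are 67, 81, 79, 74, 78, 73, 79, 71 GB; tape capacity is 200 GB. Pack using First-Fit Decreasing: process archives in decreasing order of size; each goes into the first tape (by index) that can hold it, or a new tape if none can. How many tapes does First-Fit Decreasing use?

4 tapes

Sorted descending: 81, 79, 79, 78, 74, 73, 71, 67.
81 GB → tape 1 (remaining 119 GB)
79 GB → tape 1 (remaining 40 GB)
79 GB → tape 2 (remaining 121 GB)
78 GB → tape 2 (remaining 43 GB)
74 GB → tape 3 (remaining 126 GB)
73 GB → tape 3 (remaining 53 GB)
71 GB → tape 4 (remaining 129 GB)
67 GB → tape 4 (remaining 62 GB)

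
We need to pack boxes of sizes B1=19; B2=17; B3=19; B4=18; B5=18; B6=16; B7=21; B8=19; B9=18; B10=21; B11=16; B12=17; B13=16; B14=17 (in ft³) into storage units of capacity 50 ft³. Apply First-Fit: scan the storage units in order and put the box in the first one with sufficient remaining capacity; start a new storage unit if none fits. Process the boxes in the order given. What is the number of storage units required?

6

Put B1 (19 ft³) in storage unit 1; 31 ft³ remain.
Put B2 (17 ft³) in storage unit 1; 14 ft³ remain.
Put B3 (19 ft³) in storage unit 2; 31 ft³ remain.
Put B4 (18 ft³) in storage unit 2; 13 ft³ remain.
Put B5 (18 ft³) in storage unit 3; 32 ft³ remain.
Put B6 (16 ft³) in storage unit 3; 16 ft³ remain.
Put B7 (21 ft³) in storage unit 4; 29 ft³ remain.
Put B8 (19 ft³) in storage unit 4; 10 ft³ remain.
Put B9 (18 ft³) in storage unit 5; 32 ft³ remain.
Put B10 (21 ft³) in storage unit 5; 11 ft³ remain.
Put B11 (16 ft³) in storage unit 3; 0 ft³ remain.
Put B12 (17 ft³) in storage unit 6; 33 ft³ remain.
Put B13 (16 ft³) in storage unit 6; 17 ft³ remain.
Put B14 (17 ft³) in storage unit 6; 0 ft³ remain.
Final storage units: [19,17] [19,18] [18,16,16] [21,19] [18,21] [17,16,17].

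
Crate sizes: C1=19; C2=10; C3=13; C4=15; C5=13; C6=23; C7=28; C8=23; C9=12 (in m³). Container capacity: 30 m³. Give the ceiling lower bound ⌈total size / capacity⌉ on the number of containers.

Total size = 19 + 10 + 13 + 15 + 13 + 23 + 28 + 23 + 12 = 156 m³.
⌈156 / 30⌉ = 6.

6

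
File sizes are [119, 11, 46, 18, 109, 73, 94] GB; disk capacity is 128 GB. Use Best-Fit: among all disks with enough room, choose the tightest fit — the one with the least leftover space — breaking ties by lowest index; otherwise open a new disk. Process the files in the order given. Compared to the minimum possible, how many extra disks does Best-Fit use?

1

Best-Fit: [119] [11,46,18] [109] [73] [94] → 5 disks.
Total size 470 GB; any packing needs at least ⌈470/128⌉ = 4 disks.
An optimal packing achieves that bound: [119] [109,18] [94,11] [73,46] → 4 disks.
Excess: 5 − 4 = 1.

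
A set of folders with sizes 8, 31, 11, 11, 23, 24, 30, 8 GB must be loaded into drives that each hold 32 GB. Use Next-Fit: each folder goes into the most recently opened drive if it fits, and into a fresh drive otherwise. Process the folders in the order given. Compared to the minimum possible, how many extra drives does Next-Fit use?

2

Next-Fit: [8] [31] [11,11] [23] [24] [30] [8] → 7 drives.
Total size 146 GB; any packing needs at least ⌈146/32⌉ = 5 drives.
An optimal packing achieves that bound: [31] [30] [24,8] [23,8] [11,11] → 5 drives.
Excess: 7 − 5 = 2.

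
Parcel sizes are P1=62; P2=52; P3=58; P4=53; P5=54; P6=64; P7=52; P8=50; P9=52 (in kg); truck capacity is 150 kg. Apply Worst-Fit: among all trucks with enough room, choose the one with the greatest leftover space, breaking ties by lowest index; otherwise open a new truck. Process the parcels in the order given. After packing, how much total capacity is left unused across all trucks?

truck 1: place P1 (62 kg), 88 kg left
truck 1: place P2 (52 kg), 36 kg left
truck 2: place P3 (58 kg), 92 kg left
truck 2: place P4 (53 kg), 39 kg left
truck 3: place P5 (54 kg), 96 kg left
truck 3: place P6 (64 kg), 32 kg left
truck 4: place P7 (52 kg), 98 kg left
truck 4: place P8 (50 kg), 48 kg left
truck 5: place P9 (52 kg), 98 kg left
5 trucks × 150 kg = 750 kg; used 497 kg; unused 253 kg.

253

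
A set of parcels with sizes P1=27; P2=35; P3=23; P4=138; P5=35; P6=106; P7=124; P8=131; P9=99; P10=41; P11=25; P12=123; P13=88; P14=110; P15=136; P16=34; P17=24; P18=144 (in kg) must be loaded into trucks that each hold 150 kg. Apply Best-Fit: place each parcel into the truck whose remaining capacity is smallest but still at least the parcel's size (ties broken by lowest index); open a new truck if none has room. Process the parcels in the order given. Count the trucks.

11

truck 1: place P1 (27 kg), 123 kg left
truck 1: place P2 (35 kg), 88 kg left
truck 1: place P3 (23 kg), 65 kg left
truck 2: place P4 (138 kg), 12 kg left
truck 1: place P5 (35 kg), 30 kg left
truck 3: place P6 (106 kg), 44 kg left
truck 4: place P7 (124 kg), 26 kg left
truck 5: place P8 (131 kg), 19 kg left
truck 6: place P9 (99 kg), 51 kg left
truck 3: place P10 (41 kg), 3 kg left
truck 4: place P11 (25 kg), 1 kg left
truck 7: place P12 (123 kg), 27 kg left
truck 8: place P13 (88 kg), 62 kg left
truck 9: place P14 (110 kg), 40 kg left
truck 10: place P15 (136 kg), 14 kg left
truck 9: place P16 (34 kg), 6 kg left
truck 7: place P17 (24 kg), 3 kg left
truck 11: place P18 (144 kg), 6 kg left
Final trucks: [27,35,23,35] [138] [106,41] [124,25] [131] [99] [123,24] [88] [110,34] [136] [144].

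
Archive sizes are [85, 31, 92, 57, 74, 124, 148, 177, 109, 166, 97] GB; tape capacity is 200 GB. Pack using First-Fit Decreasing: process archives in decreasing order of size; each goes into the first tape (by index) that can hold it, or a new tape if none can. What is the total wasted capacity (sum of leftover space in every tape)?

Sorted descending: 177, 166, 148, 124, 109, 97, 92, 85, 74, 57, 31.
tape 1: place 177 GB, 23 GB left
tape 2: place 166 GB, 34 GB left
tape 3: place 148 GB, 52 GB left
tape 4: place 124 GB, 76 GB left
tape 5: place 109 GB, 91 GB left
tape 6: place 97 GB, 103 GB left
tape 6: place 92 GB, 11 GB left
tape 5: place 85 GB, 6 GB left
tape 4: place 74 GB, 2 GB left
tape 7: place 57 GB, 143 GB left
tape 2: place 31 GB, 3 GB left
7 tapes × 200 GB = 1400 GB; used 1160 GB; unused 240 GB.

240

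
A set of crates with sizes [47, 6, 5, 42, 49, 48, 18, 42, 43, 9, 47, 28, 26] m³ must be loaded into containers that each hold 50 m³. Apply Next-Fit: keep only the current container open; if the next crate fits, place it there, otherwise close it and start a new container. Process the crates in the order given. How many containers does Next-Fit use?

12 containers

47 m³ → container 1 (remaining 3 m³)
6 m³ → container 2 (remaining 44 m³)
5 m³ → container 2 (remaining 39 m³)
42 m³ → container 3 (remaining 8 m³)
49 m³ → container 4 (remaining 1 m³)
48 m³ → container 5 (remaining 2 m³)
18 m³ → container 6 (remaining 32 m³)
42 m³ → container 7 (remaining 8 m³)
43 m³ → container 8 (remaining 7 m³)
9 m³ → container 9 (remaining 41 m³)
47 m³ → container 10 (remaining 3 m³)
28 m³ → container 11 (remaining 22 m³)
26 m³ → container 12 (remaining 24 m³)
Final containers: [47] [6,5] [42] [49] [48] [18] [42] [43] [9] [47] [28] [26].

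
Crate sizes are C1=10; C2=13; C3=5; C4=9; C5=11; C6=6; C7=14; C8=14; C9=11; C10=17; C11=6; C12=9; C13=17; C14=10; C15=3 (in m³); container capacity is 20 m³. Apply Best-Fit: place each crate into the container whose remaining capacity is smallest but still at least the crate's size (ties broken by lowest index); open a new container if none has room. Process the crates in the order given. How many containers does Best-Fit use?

container 1: place C1 (10 m³), 10 m³ left
container 2: place C2 (13 m³), 7 m³ left
container 2: place C3 (5 m³), 2 m³ left
container 1: place C4 (9 m³), 1 m³ left
container 3: place C5 (11 m³), 9 m³ left
container 3: place C6 (6 m³), 3 m³ left
container 4: place C7 (14 m³), 6 m³ left
container 5: place C8 (14 m³), 6 m³ left
container 6: place C9 (11 m³), 9 m³ left
container 7: place C10 (17 m³), 3 m³ left
container 4: place C11 (6 m³), 0 m³ left
container 6: place C12 (9 m³), 0 m³ left
container 8: place C13 (17 m³), 3 m³ left
container 9: place C14 (10 m³), 10 m³ left
container 3: place C15 (3 m³), 0 m³ left

9 containers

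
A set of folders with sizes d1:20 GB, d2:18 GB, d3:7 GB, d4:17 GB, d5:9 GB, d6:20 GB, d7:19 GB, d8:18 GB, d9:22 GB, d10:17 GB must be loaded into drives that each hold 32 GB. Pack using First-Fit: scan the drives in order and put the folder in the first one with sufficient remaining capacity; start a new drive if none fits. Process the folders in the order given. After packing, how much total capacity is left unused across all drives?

drive 1: place d1 (20 GB), 12 GB left
drive 2: place d2 (18 GB), 14 GB left
drive 1: place d3 (7 GB), 5 GB left
drive 3: place d4 (17 GB), 15 GB left
drive 2: place d5 (9 GB), 5 GB left
drive 4: place d6 (20 GB), 12 GB left
drive 5: place d7 (19 GB), 13 GB left
drive 6: place d8 (18 GB), 14 GB left
drive 7: place d9 (22 GB), 10 GB left
drive 8: place d10 (17 GB), 15 GB left
8 drives × 32 GB = 256 GB; used 167 GB; unused 89 GB.

89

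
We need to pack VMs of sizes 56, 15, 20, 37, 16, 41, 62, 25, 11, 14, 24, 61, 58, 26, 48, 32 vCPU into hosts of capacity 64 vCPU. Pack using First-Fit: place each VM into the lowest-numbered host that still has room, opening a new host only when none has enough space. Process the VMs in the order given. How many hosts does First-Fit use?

10

56 vCPU → host 1 (remaining 8 vCPU)
15 vCPU → host 2 (remaining 49 vCPU)
20 vCPU → host 2 (remaining 29 vCPU)
37 vCPU → host 3 (remaining 27 vCPU)
16 vCPU → host 2 (remaining 13 vCPU)
41 vCPU → host 4 (remaining 23 vCPU)
62 vCPU → host 5 (remaining 2 vCPU)
25 vCPU → host 3 (remaining 2 vCPU)
11 vCPU → host 2 (remaining 2 vCPU)
14 vCPU → host 4 (remaining 9 vCPU)
24 vCPU → host 6 (remaining 40 vCPU)
61 vCPU → host 7 (remaining 3 vCPU)
58 vCPU → host 8 (remaining 6 vCPU)
26 vCPU → host 6 (remaining 14 vCPU)
48 vCPU → host 9 (remaining 16 vCPU)
32 vCPU → host 10 (remaining 32 vCPU)
Final hosts: [56] [15,20,16,11] [37,25] [41,14] [62] [24,26] [61] [58] [48] [32].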